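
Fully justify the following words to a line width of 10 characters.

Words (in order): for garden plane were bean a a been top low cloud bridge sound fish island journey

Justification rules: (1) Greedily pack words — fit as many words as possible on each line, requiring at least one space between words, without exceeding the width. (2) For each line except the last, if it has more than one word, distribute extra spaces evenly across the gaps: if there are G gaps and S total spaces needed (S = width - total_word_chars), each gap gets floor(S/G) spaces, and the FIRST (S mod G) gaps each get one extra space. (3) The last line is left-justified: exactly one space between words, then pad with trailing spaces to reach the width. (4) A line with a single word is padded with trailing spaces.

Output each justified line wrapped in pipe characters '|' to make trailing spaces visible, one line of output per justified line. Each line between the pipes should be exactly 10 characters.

Answer: |for garden|
|plane were|
|bean  a  a|
|been   top|
|low  cloud|
|bridge    |
|sound fish|
|island    |
|journey   |

Derivation:
Line 1: ['for', 'garden'] (min_width=10, slack=0)
Line 2: ['plane', 'were'] (min_width=10, slack=0)
Line 3: ['bean', 'a', 'a'] (min_width=8, slack=2)
Line 4: ['been', 'top'] (min_width=8, slack=2)
Line 5: ['low', 'cloud'] (min_width=9, slack=1)
Line 6: ['bridge'] (min_width=6, slack=4)
Line 7: ['sound', 'fish'] (min_width=10, slack=0)
Line 8: ['island'] (min_width=6, slack=4)
Line 9: ['journey'] (min_width=7, slack=3)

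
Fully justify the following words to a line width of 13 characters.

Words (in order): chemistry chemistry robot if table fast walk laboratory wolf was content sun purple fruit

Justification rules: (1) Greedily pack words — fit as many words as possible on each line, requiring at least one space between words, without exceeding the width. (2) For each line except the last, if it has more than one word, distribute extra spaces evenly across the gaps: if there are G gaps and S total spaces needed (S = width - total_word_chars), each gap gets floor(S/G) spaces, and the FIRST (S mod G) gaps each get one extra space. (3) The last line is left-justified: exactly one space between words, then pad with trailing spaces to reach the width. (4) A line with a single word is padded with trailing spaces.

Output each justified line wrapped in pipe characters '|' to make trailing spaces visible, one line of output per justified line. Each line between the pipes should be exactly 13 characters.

Answer: |chemistry    |
|chemistry    |
|robot      if|
|table    fast|
|walk         |
|laboratory   |
|wolf      was|
|content   sun|
|purple fruit |

Derivation:
Line 1: ['chemistry'] (min_width=9, slack=4)
Line 2: ['chemistry'] (min_width=9, slack=4)
Line 3: ['robot', 'if'] (min_width=8, slack=5)
Line 4: ['table', 'fast'] (min_width=10, slack=3)
Line 5: ['walk'] (min_width=4, slack=9)
Line 6: ['laboratory'] (min_width=10, slack=3)
Line 7: ['wolf', 'was'] (min_width=8, slack=5)
Line 8: ['content', 'sun'] (min_width=11, slack=2)
Line 9: ['purple', 'fruit'] (min_width=12, slack=1)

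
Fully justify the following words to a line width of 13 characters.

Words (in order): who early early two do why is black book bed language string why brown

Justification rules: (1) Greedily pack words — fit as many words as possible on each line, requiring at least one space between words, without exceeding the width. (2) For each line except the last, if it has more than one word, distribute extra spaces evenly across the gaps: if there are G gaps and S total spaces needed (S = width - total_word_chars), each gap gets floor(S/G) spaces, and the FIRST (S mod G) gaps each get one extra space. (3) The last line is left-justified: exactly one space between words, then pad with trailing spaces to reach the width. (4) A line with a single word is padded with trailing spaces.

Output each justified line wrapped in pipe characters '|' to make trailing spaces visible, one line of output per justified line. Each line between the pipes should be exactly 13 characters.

Line 1: ['who', 'early'] (min_width=9, slack=4)
Line 2: ['early', 'two', 'do'] (min_width=12, slack=1)
Line 3: ['why', 'is', 'black'] (min_width=12, slack=1)
Line 4: ['book', 'bed'] (min_width=8, slack=5)
Line 5: ['language'] (min_width=8, slack=5)
Line 6: ['string', 'why'] (min_width=10, slack=3)
Line 7: ['brown'] (min_width=5, slack=8)

Answer: |who     early|
|early  two do|
|why  is black|
|book      bed|
|language     |
|string    why|
|brown        |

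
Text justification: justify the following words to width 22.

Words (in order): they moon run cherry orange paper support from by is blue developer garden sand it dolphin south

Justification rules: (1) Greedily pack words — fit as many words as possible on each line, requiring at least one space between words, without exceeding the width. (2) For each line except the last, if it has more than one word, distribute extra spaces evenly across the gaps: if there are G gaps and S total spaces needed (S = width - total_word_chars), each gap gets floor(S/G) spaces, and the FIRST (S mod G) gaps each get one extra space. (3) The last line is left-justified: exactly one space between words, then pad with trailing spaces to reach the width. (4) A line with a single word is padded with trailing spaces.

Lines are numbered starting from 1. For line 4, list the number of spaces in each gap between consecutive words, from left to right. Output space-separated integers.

Line 1: ['they', 'moon', 'run', 'cherry'] (min_width=20, slack=2)
Line 2: ['orange', 'paper', 'support'] (min_width=20, slack=2)
Line 3: ['from', 'by', 'is', 'blue'] (min_width=15, slack=7)
Line 4: ['developer', 'garden', 'sand'] (min_width=21, slack=1)
Line 5: ['it', 'dolphin', 'south'] (min_width=16, slack=6)

Answer: 2 1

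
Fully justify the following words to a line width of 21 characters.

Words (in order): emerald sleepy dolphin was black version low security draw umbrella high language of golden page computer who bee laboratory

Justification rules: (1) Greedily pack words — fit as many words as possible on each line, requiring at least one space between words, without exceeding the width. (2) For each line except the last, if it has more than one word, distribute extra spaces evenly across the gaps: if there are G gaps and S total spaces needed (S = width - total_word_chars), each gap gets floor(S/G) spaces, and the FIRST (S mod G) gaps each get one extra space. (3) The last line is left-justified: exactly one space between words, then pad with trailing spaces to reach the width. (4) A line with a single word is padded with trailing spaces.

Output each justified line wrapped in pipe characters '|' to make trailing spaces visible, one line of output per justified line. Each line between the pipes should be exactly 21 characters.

Answer: |emerald        sleepy|
|dolphin   was   black|
|version  low security|
|draw   umbrella  high|
|language   of  golden|
|page computer who bee|
|laboratory           |

Derivation:
Line 1: ['emerald', 'sleepy'] (min_width=14, slack=7)
Line 2: ['dolphin', 'was', 'black'] (min_width=17, slack=4)
Line 3: ['version', 'low', 'security'] (min_width=20, slack=1)
Line 4: ['draw', 'umbrella', 'high'] (min_width=18, slack=3)
Line 5: ['language', 'of', 'golden'] (min_width=18, slack=3)
Line 6: ['page', 'computer', 'who', 'bee'] (min_width=21, slack=0)
Line 7: ['laboratory'] (min_width=10, slack=11)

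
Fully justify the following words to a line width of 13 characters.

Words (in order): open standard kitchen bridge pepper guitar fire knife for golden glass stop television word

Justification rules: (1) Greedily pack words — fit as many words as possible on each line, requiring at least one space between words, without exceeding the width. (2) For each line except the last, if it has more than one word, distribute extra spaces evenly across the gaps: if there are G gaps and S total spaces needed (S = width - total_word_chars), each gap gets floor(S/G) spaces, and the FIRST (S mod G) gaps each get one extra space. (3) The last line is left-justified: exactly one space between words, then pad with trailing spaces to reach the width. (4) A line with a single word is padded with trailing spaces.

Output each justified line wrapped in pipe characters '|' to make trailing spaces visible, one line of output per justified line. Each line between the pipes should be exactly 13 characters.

Line 1: ['open', 'standard'] (min_width=13, slack=0)
Line 2: ['kitchen'] (min_width=7, slack=6)
Line 3: ['bridge', 'pepper'] (min_width=13, slack=0)
Line 4: ['guitar', 'fire'] (min_width=11, slack=2)
Line 5: ['knife', 'for'] (min_width=9, slack=4)
Line 6: ['golden', 'glass'] (min_width=12, slack=1)
Line 7: ['stop'] (min_width=4, slack=9)
Line 8: ['television'] (min_width=10, slack=3)
Line 9: ['word'] (min_width=4, slack=9)

Answer: |open standard|
|kitchen      |
|bridge pepper|
|guitar   fire|
|knife     for|
|golden  glass|
|stop         |
|television   |
|word         |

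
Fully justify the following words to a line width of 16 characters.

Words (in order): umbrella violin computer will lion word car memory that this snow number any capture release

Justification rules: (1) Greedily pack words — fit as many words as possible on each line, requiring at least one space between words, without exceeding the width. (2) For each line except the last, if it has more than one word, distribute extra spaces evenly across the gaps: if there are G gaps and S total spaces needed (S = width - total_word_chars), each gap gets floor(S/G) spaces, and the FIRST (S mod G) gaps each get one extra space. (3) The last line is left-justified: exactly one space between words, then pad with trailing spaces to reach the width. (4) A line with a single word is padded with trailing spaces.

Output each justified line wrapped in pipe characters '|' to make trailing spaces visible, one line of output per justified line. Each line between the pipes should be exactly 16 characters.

Answer: |umbrella  violin|
|computer    will|
|lion   word  car|
|memory that this|
|snow  number any|
|capture release |

Derivation:
Line 1: ['umbrella', 'violin'] (min_width=15, slack=1)
Line 2: ['computer', 'will'] (min_width=13, slack=3)
Line 3: ['lion', 'word', 'car'] (min_width=13, slack=3)
Line 4: ['memory', 'that', 'this'] (min_width=16, slack=0)
Line 5: ['snow', 'number', 'any'] (min_width=15, slack=1)
Line 6: ['capture', 'release'] (min_width=15, slack=1)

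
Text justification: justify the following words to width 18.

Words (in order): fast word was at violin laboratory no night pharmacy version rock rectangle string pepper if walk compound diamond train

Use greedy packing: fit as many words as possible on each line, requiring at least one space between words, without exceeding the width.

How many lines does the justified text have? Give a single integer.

Answer: 8

Derivation:
Line 1: ['fast', 'word', 'was', 'at'] (min_width=16, slack=2)
Line 2: ['violin', 'laboratory'] (min_width=17, slack=1)
Line 3: ['no', 'night', 'pharmacy'] (min_width=17, slack=1)
Line 4: ['version', 'rock'] (min_width=12, slack=6)
Line 5: ['rectangle', 'string'] (min_width=16, slack=2)
Line 6: ['pepper', 'if', 'walk'] (min_width=14, slack=4)
Line 7: ['compound', 'diamond'] (min_width=16, slack=2)
Line 8: ['train'] (min_width=5, slack=13)
Total lines: 8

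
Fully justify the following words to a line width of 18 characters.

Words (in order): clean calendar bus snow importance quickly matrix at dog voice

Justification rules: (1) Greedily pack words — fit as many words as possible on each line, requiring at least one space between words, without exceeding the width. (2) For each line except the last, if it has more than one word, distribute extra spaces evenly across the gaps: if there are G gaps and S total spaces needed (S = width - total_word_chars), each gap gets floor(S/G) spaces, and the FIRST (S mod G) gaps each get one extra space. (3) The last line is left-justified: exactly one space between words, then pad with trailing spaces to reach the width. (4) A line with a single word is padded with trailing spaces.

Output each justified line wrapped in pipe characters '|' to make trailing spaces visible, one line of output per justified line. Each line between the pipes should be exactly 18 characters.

Answer: |clean calendar bus|
|snow    importance|
|quickly  matrix at|
|dog voice         |

Derivation:
Line 1: ['clean', 'calendar', 'bus'] (min_width=18, slack=0)
Line 2: ['snow', 'importance'] (min_width=15, slack=3)
Line 3: ['quickly', 'matrix', 'at'] (min_width=17, slack=1)
Line 4: ['dog', 'voice'] (min_width=9, slack=9)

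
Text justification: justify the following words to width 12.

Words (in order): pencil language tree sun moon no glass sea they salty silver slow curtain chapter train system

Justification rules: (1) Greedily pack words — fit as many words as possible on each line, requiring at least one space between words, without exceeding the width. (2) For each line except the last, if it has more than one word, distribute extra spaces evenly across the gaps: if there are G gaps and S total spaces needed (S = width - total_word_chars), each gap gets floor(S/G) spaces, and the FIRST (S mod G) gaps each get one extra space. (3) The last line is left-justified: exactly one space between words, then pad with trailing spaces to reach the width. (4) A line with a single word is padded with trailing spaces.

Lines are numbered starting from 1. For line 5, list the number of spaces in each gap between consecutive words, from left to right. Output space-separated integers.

Line 1: ['pencil'] (min_width=6, slack=6)
Line 2: ['language'] (min_width=8, slack=4)
Line 3: ['tree', 'sun'] (min_width=8, slack=4)
Line 4: ['moon', 'no'] (min_width=7, slack=5)
Line 5: ['glass', 'sea'] (min_width=9, slack=3)
Line 6: ['they', 'salty'] (min_width=10, slack=2)
Line 7: ['silver', 'slow'] (min_width=11, slack=1)
Line 8: ['curtain'] (min_width=7, slack=5)
Line 9: ['chapter'] (min_width=7, slack=5)
Line 10: ['train', 'system'] (min_width=12, slack=0)

Answer: 4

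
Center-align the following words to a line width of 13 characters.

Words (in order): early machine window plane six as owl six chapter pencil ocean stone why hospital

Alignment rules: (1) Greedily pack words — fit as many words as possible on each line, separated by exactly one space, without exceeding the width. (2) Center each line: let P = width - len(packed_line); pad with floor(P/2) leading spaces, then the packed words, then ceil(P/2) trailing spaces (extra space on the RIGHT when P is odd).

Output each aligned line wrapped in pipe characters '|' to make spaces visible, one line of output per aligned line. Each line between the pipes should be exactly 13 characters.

Line 1: ['early', 'machine'] (min_width=13, slack=0)
Line 2: ['window', 'plane'] (min_width=12, slack=1)
Line 3: ['six', 'as', 'owl'] (min_width=10, slack=3)
Line 4: ['six', 'chapter'] (min_width=11, slack=2)
Line 5: ['pencil', 'ocean'] (min_width=12, slack=1)
Line 6: ['stone', 'why'] (min_width=9, slack=4)
Line 7: ['hospital'] (min_width=8, slack=5)

Answer: |early machine|
|window plane |
| six as owl  |
| six chapter |
|pencil ocean |
|  stone why  |
|  hospital   |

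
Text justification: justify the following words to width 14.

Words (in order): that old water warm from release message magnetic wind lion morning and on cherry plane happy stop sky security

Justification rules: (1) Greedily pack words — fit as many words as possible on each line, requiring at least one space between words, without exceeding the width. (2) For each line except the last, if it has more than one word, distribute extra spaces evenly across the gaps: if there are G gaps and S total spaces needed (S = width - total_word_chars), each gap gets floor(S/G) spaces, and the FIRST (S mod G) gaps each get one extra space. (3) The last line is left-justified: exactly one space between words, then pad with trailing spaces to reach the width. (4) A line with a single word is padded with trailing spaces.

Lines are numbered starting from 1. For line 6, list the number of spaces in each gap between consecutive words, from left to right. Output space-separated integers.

Line 1: ['that', 'old', 'water'] (min_width=14, slack=0)
Line 2: ['warm', 'from'] (min_width=9, slack=5)
Line 3: ['release'] (min_width=7, slack=7)
Line 4: ['message'] (min_width=7, slack=7)
Line 5: ['magnetic', 'wind'] (min_width=13, slack=1)
Line 6: ['lion', 'morning'] (min_width=12, slack=2)
Line 7: ['and', 'on', 'cherry'] (min_width=13, slack=1)
Line 8: ['plane', 'happy'] (min_width=11, slack=3)
Line 9: ['stop', 'sky'] (min_width=8, slack=6)
Line 10: ['security'] (min_width=8, slack=6)

Answer: 3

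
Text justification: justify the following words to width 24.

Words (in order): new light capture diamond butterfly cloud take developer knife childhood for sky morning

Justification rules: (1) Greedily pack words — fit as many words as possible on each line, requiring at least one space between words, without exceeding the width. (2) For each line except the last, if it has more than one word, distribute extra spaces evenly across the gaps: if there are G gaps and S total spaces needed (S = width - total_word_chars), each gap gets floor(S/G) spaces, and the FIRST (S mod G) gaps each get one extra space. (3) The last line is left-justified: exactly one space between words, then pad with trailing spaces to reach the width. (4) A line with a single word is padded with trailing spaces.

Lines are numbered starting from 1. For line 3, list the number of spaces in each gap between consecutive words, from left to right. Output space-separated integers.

Answer: 3 3

Derivation:
Line 1: ['new', 'light', 'capture'] (min_width=17, slack=7)
Line 2: ['diamond', 'butterfly', 'cloud'] (min_width=23, slack=1)
Line 3: ['take', 'developer', 'knife'] (min_width=20, slack=4)
Line 4: ['childhood', 'for', 'sky'] (min_width=17, slack=7)
Line 5: ['morning'] (min_width=7, slack=17)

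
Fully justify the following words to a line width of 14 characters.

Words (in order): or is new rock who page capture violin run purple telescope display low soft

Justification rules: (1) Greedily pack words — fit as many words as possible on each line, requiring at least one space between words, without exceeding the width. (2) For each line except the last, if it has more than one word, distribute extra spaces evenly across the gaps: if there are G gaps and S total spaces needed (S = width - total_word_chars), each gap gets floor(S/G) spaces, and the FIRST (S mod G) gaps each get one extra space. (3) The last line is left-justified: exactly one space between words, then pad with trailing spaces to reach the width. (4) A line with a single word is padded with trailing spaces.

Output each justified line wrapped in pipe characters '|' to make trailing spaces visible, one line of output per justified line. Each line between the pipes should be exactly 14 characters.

Answer: |or is new rock|
|who       page|
|capture violin|
|run     purple|
|telescope     |
|display    low|
|soft          |

Derivation:
Line 1: ['or', 'is', 'new', 'rock'] (min_width=14, slack=0)
Line 2: ['who', 'page'] (min_width=8, slack=6)
Line 3: ['capture', 'violin'] (min_width=14, slack=0)
Line 4: ['run', 'purple'] (min_width=10, slack=4)
Line 5: ['telescope'] (min_width=9, slack=5)
Line 6: ['display', 'low'] (min_width=11, slack=3)
Line 7: ['soft'] (min_width=4, slack=10)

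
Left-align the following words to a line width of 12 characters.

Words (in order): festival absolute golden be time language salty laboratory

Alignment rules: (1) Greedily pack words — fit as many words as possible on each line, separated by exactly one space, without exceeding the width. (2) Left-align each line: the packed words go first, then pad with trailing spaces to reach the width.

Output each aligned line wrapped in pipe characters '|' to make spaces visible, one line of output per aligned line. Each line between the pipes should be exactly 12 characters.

Line 1: ['festival'] (min_width=8, slack=4)
Line 2: ['absolute'] (min_width=8, slack=4)
Line 3: ['golden', 'be'] (min_width=9, slack=3)
Line 4: ['time'] (min_width=4, slack=8)
Line 5: ['language'] (min_width=8, slack=4)
Line 6: ['salty'] (min_width=5, slack=7)
Line 7: ['laboratory'] (min_width=10, slack=2)

Answer: |festival    |
|absolute    |
|golden be   |
|time        |
|language    |
|salty       |
|laboratory  |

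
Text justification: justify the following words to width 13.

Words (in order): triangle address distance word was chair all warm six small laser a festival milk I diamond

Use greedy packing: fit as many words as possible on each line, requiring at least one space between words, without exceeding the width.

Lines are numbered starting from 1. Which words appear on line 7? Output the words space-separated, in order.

Answer: festival milk

Derivation:
Line 1: ['triangle'] (min_width=8, slack=5)
Line 2: ['address'] (min_width=7, slack=6)
Line 3: ['distance', 'word'] (min_width=13, slack=0)
Line 4: ['was', 'chair', 'all'] (min_width=13, slack=0)
Line 5: ['warm', 'six'] (min_width=8, slack=5)
Line 6: ['small', 'laser', 'a'] (min_width=13, slack=0)
Line 7: ['festival', 'milk'] (min_width=13, slack=0)
Line 8: ['I', 'diamond'] (min_width=9, slack=4)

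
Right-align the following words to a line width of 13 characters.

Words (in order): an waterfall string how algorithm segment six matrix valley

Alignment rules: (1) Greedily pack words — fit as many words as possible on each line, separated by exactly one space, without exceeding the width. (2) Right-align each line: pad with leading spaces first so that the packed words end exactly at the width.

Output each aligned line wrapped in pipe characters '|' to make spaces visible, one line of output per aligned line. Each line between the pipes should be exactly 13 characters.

Answer: | an waterfall|
|   string how|
|    algorithm|
|  segment six|
|matrix valley|

Derivation:
Line 1: ['an', 'waterfall'] (min_width=12, slack=1)
Line 2: ['string', 'how'] (min_width=10, slack=3)
Line 3: ['algorithm'] (min_width=9, slack=4)
Line 4: ['segment', 'six'] (min_width=11, slack=2)
Line 5: ['matrix', 'valley'] (min_width=13, slack=0)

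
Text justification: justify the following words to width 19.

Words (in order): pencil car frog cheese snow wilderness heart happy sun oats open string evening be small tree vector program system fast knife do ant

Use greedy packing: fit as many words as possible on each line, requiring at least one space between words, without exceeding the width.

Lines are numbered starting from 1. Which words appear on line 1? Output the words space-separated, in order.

Line 1: ['pencil', 'car', 'frog'] (min_width=15, slack=4)
Line 2: ['cheese', 'snow'] (min_width=11, slack=8)
Line 3: ['wilderness', 'heart'] (min_width=16, slack=3)
Line 4: ['happy', 'sun', 'oats', 'open'] (min_width=19, slack=0)
Line 5: ['string', 'evening', 'be'] (min_width=17, slack=2)
Line 6: ['small', 'tree', 'vector'] (min_width=17, slack=2)
Line 7: ['program', 'system', 'fast'] (min_width=19, slack=0)
Line 8: ['knife', 'do', 'ant'] (min_width=12, slack=7)

Answer: pencil car frog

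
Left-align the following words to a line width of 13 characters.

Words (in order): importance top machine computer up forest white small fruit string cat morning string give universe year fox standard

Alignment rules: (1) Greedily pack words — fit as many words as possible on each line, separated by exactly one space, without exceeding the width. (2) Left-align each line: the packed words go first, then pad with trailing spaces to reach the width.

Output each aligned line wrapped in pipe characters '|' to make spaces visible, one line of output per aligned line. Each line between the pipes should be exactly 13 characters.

Answer: |importance   |
|top machine  |
|computer up  |
|forest white |
|small fruit  |
|string cat   |
|morning      |
|string give  |
|universe year|
|fox standard |

Derivation:
Line 1: ['importance'] (min_width=10, slack=3)
Line 2: ['top', 'machine'] (min_width=11, slack=2)
Line 3: ['computer', 'up'] (min_width=11, slack=2)
Line 4: ['forest', 'white'] (min_width=12, slack=1)
Line 5: ['small', 'fruit'] (min_width=11, slack=2)
Line 6: ['string', 'cat'] (min_width=10, slack=3)
Line 7: ['morning'] (min_width=7, slack=6)
Line 8: ['string', 'give'] (min_width=11, slack=2)
Line 9: ['universe', 'year'] (min_width=13, slack=0)
Line 10: ['fox', 'standard'] (min_width=12, slack=1)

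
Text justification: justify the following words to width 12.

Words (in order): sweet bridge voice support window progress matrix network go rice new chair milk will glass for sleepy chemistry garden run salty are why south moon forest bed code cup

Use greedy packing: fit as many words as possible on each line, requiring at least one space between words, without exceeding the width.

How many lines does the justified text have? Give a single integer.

Line 1: ['sweet', 'bridge'] (min_width=12, slack=0)
Line 2: ['voice'] (min_width=5, slack=7)
Line 3: ['support'] (min_width=7, slack=5)
Line 4: ['window'] (min_width=6, slack=6)
Line 5: ['progress'] (min_width=8, slack=4)
Line 6: ['matrix'] (min_width=6, slack=6)
Line 7: ['network', 'go'] (min_width=10, slack=2)
Line 8: ['rice', 'new'] (min_width=8, slack=4)
Line 9: ['chair', 'milk'] (min_width=10, slack=2)
Line 10: ['will', 'glass'] (min_width=10, slack=2)
Line 11: ['for', 'sleepy'] (min_width=10, slack=2)
Line 12: ['chemistry'] (min_width=9, slack=3)
Line 13: ['garden', 'run'] (min_width=10, slack=2)
Line 14: ['salty', 'are'] (min_width=9, slack=3)
Line 15: ['why', 'south'] (min_width=9, slack=3)
Line 16: ['moon', 'forest'] (min_width=11, slack=1)
Line 17: ['bed', 'code', 'cup'] (min_width=12, slack=0)
Total lines: 17

Answer: 17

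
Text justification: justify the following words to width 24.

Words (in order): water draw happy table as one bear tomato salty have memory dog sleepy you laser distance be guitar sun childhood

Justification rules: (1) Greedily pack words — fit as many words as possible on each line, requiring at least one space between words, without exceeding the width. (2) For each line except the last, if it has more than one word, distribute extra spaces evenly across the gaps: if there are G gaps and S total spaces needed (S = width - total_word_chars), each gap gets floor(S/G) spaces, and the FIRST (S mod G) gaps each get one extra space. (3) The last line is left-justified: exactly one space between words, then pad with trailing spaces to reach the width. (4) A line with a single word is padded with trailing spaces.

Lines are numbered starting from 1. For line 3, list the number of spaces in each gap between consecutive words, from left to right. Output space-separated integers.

Answer: 2 2 1

Derivation:
Line 1: ['water', 'draw', 'happy', 'table'] (min_width=22, slack=2)
Line 2: ['as', 'one', 'bear', 'tomato', 'salty'] (min_width=24, slack=0)
Line 3: ['have', 'memory', 'dog', 'sleepy'] (min_width=22, slack=2)
Line 4: ['you', 'laser', 'distance', 'be'] (min_width=21, slack=3)
Line 5: ['guitar', 'sun', 'childhood'] (min_width=20, slack=4)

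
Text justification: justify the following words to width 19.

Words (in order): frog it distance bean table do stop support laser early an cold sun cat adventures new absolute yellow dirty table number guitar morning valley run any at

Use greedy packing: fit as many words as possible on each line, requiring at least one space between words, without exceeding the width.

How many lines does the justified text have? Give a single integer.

Answer: 9

Derivation:
Line 1: ['frog', 'it', 'distance'] (min_width=16, slack=3)
Line 2: ['bean', 'table', 'do', 'stop'] (min_width=18, slack=1)
Line 3: ['support', 'laser', 'early'] (min_width=19, slack=0)
Line 4: ['an', 'cold', 'sun', 'cat'] (min_width=15, slack=4)
Line 5: ['adventures', 'new'] (min_width=14, slack=5)
Line 6: ['absolute', 'yellow'] (min_width=15, slack=4)
Line 7: ['dirty', 'table', 'number'] (min_width=18, slack=1)
Line 8: ['guitar', 'morning'] (min_width=14, slack=5)
Line 9: ['valley', 'run', 'any', 'at'] (min_width=17, slack=2)
Total lines: 9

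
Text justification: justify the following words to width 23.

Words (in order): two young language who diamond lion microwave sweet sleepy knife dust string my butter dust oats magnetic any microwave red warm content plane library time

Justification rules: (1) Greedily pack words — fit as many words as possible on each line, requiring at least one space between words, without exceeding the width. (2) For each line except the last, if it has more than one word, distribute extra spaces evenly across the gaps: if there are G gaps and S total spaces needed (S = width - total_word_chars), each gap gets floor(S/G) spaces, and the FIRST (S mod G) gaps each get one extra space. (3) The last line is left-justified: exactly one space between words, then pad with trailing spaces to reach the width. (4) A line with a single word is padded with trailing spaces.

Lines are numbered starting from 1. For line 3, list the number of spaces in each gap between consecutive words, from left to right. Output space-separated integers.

Line 1: ['two', 'young', 'language', 'who'] (min_width=22, slack=1)
Line 2: ['diamond', 'lion', 'microwave'] (min_width=22, slack=1)
Line 3: ['sweet', 'sleepy', 'knife', 'dust'] (min_width=23, slack=0)
Line 4: ['string', 'my', 'butter', 'dust'] (min_width=21, slack=2)
Line 5: ['oats', 'magnetic', 'any'] (min_width=17, slack=6)
Line 6: ['microwave', 'red', 'warm'] (min_width=18, slack=5)
Line 7: ['content', 'plane', 'library'] (min_width=21, slack=2)
Line 8: ['time'] (min_width=4, slack=19)

Answer: 1 1 1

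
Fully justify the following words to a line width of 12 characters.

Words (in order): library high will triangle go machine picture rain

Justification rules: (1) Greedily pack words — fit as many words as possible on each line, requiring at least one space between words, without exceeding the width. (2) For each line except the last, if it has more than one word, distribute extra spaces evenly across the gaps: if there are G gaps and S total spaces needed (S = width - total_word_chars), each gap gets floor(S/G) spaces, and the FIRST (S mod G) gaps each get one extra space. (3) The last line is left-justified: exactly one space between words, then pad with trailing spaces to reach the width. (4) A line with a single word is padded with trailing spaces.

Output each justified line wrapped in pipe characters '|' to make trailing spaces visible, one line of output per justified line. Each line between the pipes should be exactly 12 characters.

Line 1: ['library', 'high'] (min_width=12, slack=0)
Line 2: ['will'] (min_width=4, slack=8)
Line 3: ['triangle', 'go'] (min_width=11, slack=1)
Line 4: ['machine'] (min_width=7, slack=5)
Line 5: ['picture', 'rain'] (min_width=12, slack=0)

Answer: |library high|
|will        |
|triangle  go|
|machine     |
|picture rain|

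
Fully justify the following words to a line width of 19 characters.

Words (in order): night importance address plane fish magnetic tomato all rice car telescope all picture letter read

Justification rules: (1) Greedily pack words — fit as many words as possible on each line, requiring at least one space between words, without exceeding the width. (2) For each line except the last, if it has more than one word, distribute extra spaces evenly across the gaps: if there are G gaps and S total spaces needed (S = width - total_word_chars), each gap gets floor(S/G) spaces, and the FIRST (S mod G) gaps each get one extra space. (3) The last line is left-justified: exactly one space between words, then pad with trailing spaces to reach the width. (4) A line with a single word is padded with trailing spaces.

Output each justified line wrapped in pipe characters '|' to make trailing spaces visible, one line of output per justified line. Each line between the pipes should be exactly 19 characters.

Line 1: ['night', 'importance'] (min_width=16, slack=3)
Line 2: ['address', 'plane', 'fish'] (min_width=18, slack=1)
Line 3: ['magnetic', 'tomato', 'all'] (min_width=19, slack=0)
Line 4: ['rice', 'car', 'telescope'] (min_width=18, slack=1)
Line 5: ['all', 'picture', 'letter'] (min_width=18, slack=1)
Line 6: ['read'] (min_width=4, slack=15)

Answer: |night    importance|
|address  plane fish|
|magnetic tomato all|
|rice  car telescope|
|all  picture letter|
|read               |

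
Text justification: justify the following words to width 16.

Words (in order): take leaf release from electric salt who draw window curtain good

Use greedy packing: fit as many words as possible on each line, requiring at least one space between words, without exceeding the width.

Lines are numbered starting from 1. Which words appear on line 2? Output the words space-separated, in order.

Answer: release from

Derivation:
Line 1: ['take', 'leaf'] (min_width=9, slack=7)
Line 2: ['release', 'from'] (min_width=12, slack=4)
Line 3: ['electric', 'salt'] (min_width=13, slack=3)
Line 4: ['who', 'draw', 'window'] (min_width=15, slack=1)
Line 5: ['curtain', 'good'] (min_width=12, slack=4)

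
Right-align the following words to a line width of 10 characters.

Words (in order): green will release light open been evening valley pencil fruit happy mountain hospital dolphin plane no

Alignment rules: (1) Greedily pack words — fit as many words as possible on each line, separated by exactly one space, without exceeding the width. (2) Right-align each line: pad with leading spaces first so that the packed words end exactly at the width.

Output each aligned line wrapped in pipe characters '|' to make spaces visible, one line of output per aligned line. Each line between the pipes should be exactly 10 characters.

Line 1: ['green', 'will'] (min_width=10, slack=0)
Line 2: ['release'] (min_width=7, slack=3)
Line 3: ['light', 'open'] (min_width=10, slack=0)
Line 4: ['been'] (min_width=4, slack=6)
Line 5: ['evening'] (min_width=7, slack=3)
Line 6: ['valley'] (min_width=6, slack=4)
Line 7: ['pencil'] (min_width=6, slack=4)
Line 8: ['fruit'] (min_width=5, slack=5)
Line 9: ['happy'] (min_width=5, slack=5)
Line 10: ['mountain'] (min_width=8, slack=2)
Line 11: ['hospital'] (min_width=8, slack=2)
Line 12: ['dolphin'] (min_width=7, slack=3)
Line 13: ['plane', 'no'] (min_width=8, slack=2)

Answer: |green will|
|   release|
|light open|
|      been|
|   evening|
|    valley|
|    pencil|
|     fruit|
|     happy|
|  mountain|
|  hospital|
|   dolphin|
|  plane no|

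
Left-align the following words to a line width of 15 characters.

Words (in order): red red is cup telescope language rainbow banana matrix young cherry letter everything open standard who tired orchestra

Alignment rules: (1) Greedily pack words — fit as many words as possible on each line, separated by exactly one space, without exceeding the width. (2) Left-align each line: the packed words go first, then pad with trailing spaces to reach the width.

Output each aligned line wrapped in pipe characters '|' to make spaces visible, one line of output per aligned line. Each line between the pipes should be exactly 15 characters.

Line 1: ['red', 'red', 'is', 'cup'] (min_width=14, slack=1)
Line 2: ['telescope'] (min_width=9, slack=6)
Line 3: ['language'] (min_width=8, slack=7)
Line 4: ['rainbow', 'banana'] (min_width=14, slack=1)
Line 5: ['matrix', 'young'] (min_width=12, slack=3)
Line 6: ['cherry', 'letter'] (min_width=13, slack=2)
Line 7: ['everything', 'open'] (min_width=15, slack=0)
Line 8: ['standard', 'who'] (min_width=12, slack=3)
Line 9: ['tired', 'orchestra'] (min_width=15, slack=0)

Answer: |red red is cup |
|telescope      |
|language       |
|rainbow banana |
|matrix young   |
|cherry letter  |
|everything open|
|standard who   |
|tired orchestra|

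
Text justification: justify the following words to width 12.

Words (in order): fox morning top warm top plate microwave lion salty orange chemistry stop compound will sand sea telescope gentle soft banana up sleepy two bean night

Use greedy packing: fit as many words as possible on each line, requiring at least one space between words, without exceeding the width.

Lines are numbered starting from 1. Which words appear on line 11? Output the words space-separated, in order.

Answer: sea

Derivation:
Line 1: ['fox', 'morning'] (min_width=11, slack=1)
Line 2: ['top', 'warm', 'top'] (min_width=12, slack=0)
Line 3: ['plate'] (min_width=5, slack=7)
Line 4: ['microwave'] (min_width=9, slack=3)
Line 5: ['lion', 'salty'] (min_width=10, slack=2)
Line 6: ['orange'] (min_width=6, slack=6)
Line 7: ['chemistry'] (min_width=9, slack=3)
Line 8: ['stop'] (min_width=4, slack=8)
Line 9: ['compound'] (min_width=8, slack=4)
Line 10: ['will', 'sand'] (min_width=9, slack=3)
Line 11: ['sea'] (min_width=3, slack=9)
Line 12: ['telescope'] (min_width=9, slack=3)
Line 13: ['gentle', 'soft'] (min_width=11, slack=1)
Line 14: ['banana', 'up'] (min_width=9, slack=3)
Line 15: ['sleepy', 'two'] (min_width=10, slack=2)
Line 16: ['bean', 'night'] (min_width=10, slack=2)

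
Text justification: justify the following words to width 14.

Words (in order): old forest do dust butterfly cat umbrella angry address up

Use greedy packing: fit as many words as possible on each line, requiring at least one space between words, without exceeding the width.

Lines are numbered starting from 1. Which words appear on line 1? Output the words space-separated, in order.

Line 1: ['old', 'forest', 'do'] (min_width=13, slack=1)
Line 2: ['dust', 'butterfly'] (min_width=14, slack=0)
Line 3: ['cat', 'umbrella'] (min_width=12, slack=2)
Line 4: ['angry', 'address'] (min_width=13, slack=1)
Line 5: ['up'] (min_width=2, slack=12)

Answer: old forest do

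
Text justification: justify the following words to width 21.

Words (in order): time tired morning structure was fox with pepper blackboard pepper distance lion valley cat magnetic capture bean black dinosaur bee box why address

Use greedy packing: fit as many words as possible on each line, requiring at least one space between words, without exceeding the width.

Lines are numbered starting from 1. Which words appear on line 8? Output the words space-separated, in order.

Answer: bee box why address

Derivation:
Line 1: ['time', 'tired', 'morning'] (min_width=18, slack=3)
Line 2: ['structure', 'was', 'fox'] (min_width=17, slack=4)
Line 3: ['with', 'pepper'] (min_width=11, slack=10)
Line 4: ['blackboard', 'pepper'] (min_width=17, slack=4)
Line 5: ['distance', 'lion', 'valley'] (min_width=20, slack=1)
Line 6: ['cat', 'magnetic', 'capture'] (min_width=20, slack=1)
Line 7: ['bean', 'black', 'dinosaur'] (min_width=19, slack=2)
Line 8: ['bee', 'box', 'why', 'address'] (min_width=19, slack=2)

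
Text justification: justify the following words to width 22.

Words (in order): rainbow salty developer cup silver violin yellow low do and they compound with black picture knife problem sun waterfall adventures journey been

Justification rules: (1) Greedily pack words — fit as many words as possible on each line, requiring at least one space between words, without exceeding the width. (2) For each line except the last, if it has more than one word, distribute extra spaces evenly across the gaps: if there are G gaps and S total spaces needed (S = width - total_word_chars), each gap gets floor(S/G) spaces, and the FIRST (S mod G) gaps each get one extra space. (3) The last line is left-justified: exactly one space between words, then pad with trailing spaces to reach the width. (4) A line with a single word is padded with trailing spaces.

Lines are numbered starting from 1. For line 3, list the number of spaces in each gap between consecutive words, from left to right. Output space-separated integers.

Line 1: ['rainbow', 'salty'] (min_width=13, slack=9)
Line 2: ['developer', 'cup', 'silver'] (min_width=20, slack=2)
Line 3: ['violin', 'yellow', 'low', 'do'] (min_width=20, slack=2)
Line 4: ['and', 'they', 'compound', 'with'] (min_width=22, slack=0)
Line 5: ['black', 'picture', 'knife'] (min_width=19, slack=3)
Line 6: ['problem', 'sun', 'waterfall'] (min_width=21, slack=1)
Line 7: ['adventures', 'journey'] (min_width=18, slack=4)
Line 8: ['been'] (min_width=4, slack=18)

Answer: 2 2 1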